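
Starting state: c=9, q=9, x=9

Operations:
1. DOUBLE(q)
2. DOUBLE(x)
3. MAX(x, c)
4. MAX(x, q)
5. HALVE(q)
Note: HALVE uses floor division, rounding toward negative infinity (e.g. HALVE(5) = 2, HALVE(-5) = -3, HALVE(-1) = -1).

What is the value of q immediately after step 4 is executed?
q = 18

Tracing q through execution:
Initial: q = 9
After step 1 (DOUBLE(q)): q = 18
After step 2 (DOUBLE(x)): q = 18
After step 3 (MAX(x, c)): q = 18
After step 4 (MAX(x, q)): q = 18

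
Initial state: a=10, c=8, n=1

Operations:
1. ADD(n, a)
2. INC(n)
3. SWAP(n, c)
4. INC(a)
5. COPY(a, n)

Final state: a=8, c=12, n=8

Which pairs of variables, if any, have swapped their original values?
None

Comparing initial and final values:
a: 10 → 8
n: 1 → 8
c: 8 → 12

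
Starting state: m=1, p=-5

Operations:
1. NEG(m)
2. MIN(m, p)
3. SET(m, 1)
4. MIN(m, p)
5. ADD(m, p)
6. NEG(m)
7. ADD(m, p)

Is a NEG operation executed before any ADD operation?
Yes

First NEG: step 1
First ADD: step 5
Since 1 < 5, NEG comes first.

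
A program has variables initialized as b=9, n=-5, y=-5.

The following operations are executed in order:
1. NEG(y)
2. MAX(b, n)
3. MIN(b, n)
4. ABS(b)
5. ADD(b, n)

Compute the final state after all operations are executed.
{b: 0, n: -5, y: 5}

Step-by-step execution:
Initial: b=9, n=-5, y=-5
After step 1 (NEG(y)): b=9, n=-5, y=5
After step 2 (MAX(b, n)): b=9, n=-5, y=5
After step 3 (MIN(b, n)): b=-5, n=-5, y=5
After step 4 (ABS(b)): b=5, n=-5, y=5
After step 5 (ADD(b, n)): b=0, n=-5, y=5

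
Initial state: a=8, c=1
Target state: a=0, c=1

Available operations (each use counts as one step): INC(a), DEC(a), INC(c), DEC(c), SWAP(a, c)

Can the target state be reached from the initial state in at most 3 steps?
No

The target state cannot be reached within 3 steps.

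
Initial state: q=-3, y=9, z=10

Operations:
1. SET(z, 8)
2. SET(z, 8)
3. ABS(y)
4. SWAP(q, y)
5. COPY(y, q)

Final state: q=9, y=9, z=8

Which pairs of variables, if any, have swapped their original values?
None

Comparing initial and final values:
z: 10 → 8
q: -3 → 9
y: 9 → 9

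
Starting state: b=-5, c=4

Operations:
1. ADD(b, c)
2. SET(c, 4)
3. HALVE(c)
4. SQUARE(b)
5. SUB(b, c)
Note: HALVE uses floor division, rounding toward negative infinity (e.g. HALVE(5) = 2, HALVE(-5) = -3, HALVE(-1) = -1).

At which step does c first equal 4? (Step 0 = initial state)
Step 0

Tracing c:
Initial: c = 4 ← first occurrence
After step 1: c = 4
After step 2: c = 4
After step 3: c = 2
After step 4: c = 2
After step 5: c = 2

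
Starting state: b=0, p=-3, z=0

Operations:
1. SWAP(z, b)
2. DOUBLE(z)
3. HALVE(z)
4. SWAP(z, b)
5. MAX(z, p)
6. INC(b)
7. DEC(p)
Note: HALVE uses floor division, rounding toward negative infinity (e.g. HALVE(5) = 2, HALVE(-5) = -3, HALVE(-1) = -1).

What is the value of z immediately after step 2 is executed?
z = 0

Tracing z through execution:
Initial: z = 0
After step 1 (SWAP(z, b)): z = 0
After step 2 (DOUBLE(z)): z = 0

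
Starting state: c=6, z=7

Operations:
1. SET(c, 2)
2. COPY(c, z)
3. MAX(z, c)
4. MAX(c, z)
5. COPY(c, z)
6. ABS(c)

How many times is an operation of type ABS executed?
1

Counting ABS operations:
Step 6: ABS(c) ← ABS
Total: 1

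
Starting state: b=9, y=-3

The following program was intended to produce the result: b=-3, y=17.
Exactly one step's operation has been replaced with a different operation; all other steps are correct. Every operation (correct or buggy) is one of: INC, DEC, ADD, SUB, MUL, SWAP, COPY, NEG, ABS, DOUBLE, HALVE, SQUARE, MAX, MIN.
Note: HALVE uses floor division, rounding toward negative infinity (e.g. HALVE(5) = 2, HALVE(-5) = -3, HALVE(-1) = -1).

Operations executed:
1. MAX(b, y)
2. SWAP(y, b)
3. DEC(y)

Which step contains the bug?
Step 1

Trace with buggy code:
Initial: b=9, y=-3
After step 1: b=9, y=-3
After step 2: b=-3, y=9
After step 3: b=-3, y=8
Actual final b=-3, y=8 ≠ expected b=-3, y=17.
Step 1 is the only position where a single-operation replacement can produce the expected result.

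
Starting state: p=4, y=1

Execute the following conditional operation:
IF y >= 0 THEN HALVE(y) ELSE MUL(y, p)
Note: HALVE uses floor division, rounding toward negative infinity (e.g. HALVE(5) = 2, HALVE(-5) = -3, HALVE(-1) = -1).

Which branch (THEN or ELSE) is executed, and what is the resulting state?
Branch: THEN, Final state: p=4, y=0

Evaluating condition: y >= 0
y = 1
Condition is True, so THEN branch executes
After HALVE(y): p=4, y=0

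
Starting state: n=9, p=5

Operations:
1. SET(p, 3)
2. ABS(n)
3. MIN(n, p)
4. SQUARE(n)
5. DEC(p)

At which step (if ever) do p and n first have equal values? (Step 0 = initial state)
Step 3

p and n first become equal after step 3.

Comparing values at each step:
Initial: p=5, n=9
After step 1: p=3, n=9
After step 2: p=3, n=9
After step 3: p=3, n=3 ← equal!
After step 4: p=3, n=9
After step 5: p=2, n=9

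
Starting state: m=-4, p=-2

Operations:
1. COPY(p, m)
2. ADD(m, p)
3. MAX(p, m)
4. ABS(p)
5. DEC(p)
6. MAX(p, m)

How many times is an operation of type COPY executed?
1

Counting COPY operations:
Step 1: COPY(p, m) ← COPY
Total: 1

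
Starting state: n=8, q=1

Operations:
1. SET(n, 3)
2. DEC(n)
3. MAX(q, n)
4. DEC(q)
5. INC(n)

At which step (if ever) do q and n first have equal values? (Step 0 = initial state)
Step 3

q and n first become equal after step 3.

Comparing values at each step:
Initial: q=1, n=8
After step 1: q=1, n=3
After step 2: q=1, n=2
After step 3: q=2, n=2 ← equal!
After step 4: q=1, n=2
After step 5: q=1, n=3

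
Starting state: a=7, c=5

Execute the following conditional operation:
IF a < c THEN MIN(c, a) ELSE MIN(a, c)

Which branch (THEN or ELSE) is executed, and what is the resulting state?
Branch: ELSE, Final state: a=5, c=5

Evaluating condition: a < c
a = 7, c = 5
Condition is False, so ELSE branch executes
After MIN(a, c): a=5, c=5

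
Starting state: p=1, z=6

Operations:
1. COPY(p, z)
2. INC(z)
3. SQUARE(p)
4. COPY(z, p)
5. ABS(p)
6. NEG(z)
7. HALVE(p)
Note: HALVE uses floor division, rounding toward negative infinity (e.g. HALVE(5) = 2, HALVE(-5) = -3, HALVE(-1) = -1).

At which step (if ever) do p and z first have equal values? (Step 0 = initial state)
Step 1

p and z first become equal after step 1.

Comparing values at each step:
Initial: p=1, z=6
After step 1: p=6, z=6 ← equal!
After step 2: p=6, z=7
After step 3: p=36, z=7
After step 4: p=36, z=36 ← equal!
After step 5: p=36, z=36 ← equal!
After step 6: p=36, z=-36
After step 7: p=18, z=-36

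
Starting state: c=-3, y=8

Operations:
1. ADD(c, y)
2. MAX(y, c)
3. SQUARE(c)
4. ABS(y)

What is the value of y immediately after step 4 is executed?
y = 8

Tracing y through execution:
Initial: y = 8
After step 1 (ADD(c, y)): y = 8
After step 2 (MAX(y, c)): y = 8
After step 3 (SQUARE(c)): y = 8
After step 4 (ABS(y)): y = 8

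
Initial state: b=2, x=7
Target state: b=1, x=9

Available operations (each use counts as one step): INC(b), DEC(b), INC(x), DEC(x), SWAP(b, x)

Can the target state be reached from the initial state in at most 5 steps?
Yes

Path (3 steps): DEC(b) → INC(x) → INC(x)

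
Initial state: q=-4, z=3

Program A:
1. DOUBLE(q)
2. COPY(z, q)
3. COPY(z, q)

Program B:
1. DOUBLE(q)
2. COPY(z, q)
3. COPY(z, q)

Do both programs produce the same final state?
Yes

Program A final state: q=-8, z=-8
Program B final state: q=-8, z=-8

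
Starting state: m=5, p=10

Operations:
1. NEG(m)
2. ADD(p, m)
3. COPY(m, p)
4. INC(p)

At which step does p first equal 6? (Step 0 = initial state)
Step 4

Tracing p:
Initial: p = 10
After step 1: p = 10
After step 2: p = 5
After step 3: p = 5
After step 4: p = 6 ← first occurrence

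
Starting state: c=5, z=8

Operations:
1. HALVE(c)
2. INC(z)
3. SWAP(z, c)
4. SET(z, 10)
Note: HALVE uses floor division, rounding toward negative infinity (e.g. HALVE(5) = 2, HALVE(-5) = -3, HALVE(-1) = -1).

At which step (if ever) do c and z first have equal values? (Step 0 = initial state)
Never

c and z never become equal during execution.

Comparing values at each step:
Initial: c=5, z=8
After step 1: c=2, z=8
After step 2: c=2, z=9
After step 3: c=9, z=2
After step 4: c=9, z=10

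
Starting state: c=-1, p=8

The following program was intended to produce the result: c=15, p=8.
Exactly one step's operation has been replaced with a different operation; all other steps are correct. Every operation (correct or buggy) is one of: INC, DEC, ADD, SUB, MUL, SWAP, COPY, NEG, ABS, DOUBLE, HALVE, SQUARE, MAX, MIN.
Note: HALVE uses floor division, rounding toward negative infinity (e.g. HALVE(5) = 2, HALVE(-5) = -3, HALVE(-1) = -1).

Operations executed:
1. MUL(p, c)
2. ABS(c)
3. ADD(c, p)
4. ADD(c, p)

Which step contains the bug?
Step 2

Trace with buggy code:
Initial: c=-1, p=8
After step 1: c=-1, p=-8
After step 2: c=1, p=-8
After step 3: c=-7, p=-8
After step 4: c=-15, p=-8
Actual final c=-15, p=-8 ≠ expected c=15, p=8.
Step 2 is the only position where a single-operation replacement can produce the expected result.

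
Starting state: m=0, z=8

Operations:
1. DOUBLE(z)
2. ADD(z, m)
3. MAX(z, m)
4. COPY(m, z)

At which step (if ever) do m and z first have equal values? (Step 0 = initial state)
Step 4

m and z first become equal after step 4.

Comparing values at each step:
Initial: m=0, z=8
After step 1: m=0, z=16
After step 2: m=0, z=16
After step 3: m=0, z=16
After step 4: m=16, z=16 ← equal!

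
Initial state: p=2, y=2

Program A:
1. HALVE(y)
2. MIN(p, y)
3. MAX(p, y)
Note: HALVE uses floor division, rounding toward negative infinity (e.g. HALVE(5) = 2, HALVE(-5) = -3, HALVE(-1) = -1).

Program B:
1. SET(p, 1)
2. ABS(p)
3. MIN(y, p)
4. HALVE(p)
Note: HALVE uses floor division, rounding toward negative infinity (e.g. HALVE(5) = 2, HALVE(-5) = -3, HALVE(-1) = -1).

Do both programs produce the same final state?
No

Program A final state: p=1, y=1
Program B final state: p=0, y=1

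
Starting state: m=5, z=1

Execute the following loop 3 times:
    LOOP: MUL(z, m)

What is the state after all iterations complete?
m=5, z=125

Iteration trace:
Start: m=5, z=1
After iteration 1: m=5, z=5
After iteration 2: m=5, z=25
After iteration 3: m=5, z=125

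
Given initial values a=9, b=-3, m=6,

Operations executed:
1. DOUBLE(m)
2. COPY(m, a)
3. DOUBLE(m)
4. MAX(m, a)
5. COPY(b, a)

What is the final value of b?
b = 9

Tracing execution:
Step 1: DOUBLE(m) → b = -3
Step 2: COPY(m, a) → b = -3
Step 3: DOUBLE(m) → b = -3
Step 4: MAX(m, a) → b = -3
Step 5: COPY(b, a) → b = 9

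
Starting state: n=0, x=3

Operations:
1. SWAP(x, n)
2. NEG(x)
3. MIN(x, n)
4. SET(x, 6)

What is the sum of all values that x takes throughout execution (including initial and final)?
9

Values of x at each step:
Initial: x = 3
After step 1: x = 0
After step 2: x = 0
After step 3: x = 0
After step 4: x = 6
Sum = 3 + 0 + 0 + 0 + 6 = 9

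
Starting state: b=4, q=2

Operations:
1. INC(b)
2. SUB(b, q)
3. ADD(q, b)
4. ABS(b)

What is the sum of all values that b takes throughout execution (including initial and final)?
18

Values of b at each step:
Initial: b = 4
After step 1: b = 5
After step 2: b = 3
After step 3: b = 3
After step 4: b = 3
Sum = 4 + 5 + 3 + 3 + 3 = 18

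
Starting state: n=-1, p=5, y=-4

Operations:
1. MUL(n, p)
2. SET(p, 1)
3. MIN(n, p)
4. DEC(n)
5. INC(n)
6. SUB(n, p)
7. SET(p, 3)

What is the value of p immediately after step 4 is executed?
p = 1

Tracing p through execution:
Initial: p = 5
After step 1 (MUL(n, p)): p = 5
After step 2 (SET(p, 1)): p = 1
After step 3 (MIN(n, p)): p = 1
After step 4 (DEC(n)): p = 1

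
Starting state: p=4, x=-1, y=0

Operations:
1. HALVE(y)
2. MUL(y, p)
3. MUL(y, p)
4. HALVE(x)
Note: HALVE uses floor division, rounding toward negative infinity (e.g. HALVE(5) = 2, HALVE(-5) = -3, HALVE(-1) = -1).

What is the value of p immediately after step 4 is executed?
p = 4

Tracing p through execution:
Initial: p = 4
After step 1 (HALVE(y)): p = 4
After step 2 (MUL(y, p)): p = 4
After step 3 (MUL(y, p)): p = 4
After step 4 (HALVE(x)): p = 4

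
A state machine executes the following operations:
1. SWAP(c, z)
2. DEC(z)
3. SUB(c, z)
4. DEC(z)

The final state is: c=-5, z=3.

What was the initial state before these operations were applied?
c=5, z=-1

Working backwards:
Final state: c=-5, z=3
Before step 4 (DEC(z)): c=-5, z=4
Before step 3 (SUB(c, z)): c=-1, z=4
Before step 2 (DEC(z)): c=-1, z=5
Before step 1 (SWAP(c, z)): c=5, z=-1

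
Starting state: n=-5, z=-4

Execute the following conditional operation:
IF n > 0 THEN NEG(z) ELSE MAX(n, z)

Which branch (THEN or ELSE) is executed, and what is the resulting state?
Branch: ELSE, Final state: n=-4, z=-4

Evaluating condition: n > 0
n = -5
Condition is False, so ELSE branch executes
After MAX(n, z): n=-4, z=-4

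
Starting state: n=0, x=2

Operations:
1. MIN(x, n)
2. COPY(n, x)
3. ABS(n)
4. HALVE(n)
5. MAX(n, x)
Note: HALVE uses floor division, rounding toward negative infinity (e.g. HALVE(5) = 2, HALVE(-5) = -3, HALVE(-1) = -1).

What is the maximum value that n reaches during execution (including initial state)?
0

Values of n at each step:
Initial: n = 0 ← maximum
After step 1: n = 0
After step 2: n = 0
After step 3: n = 0
After step 4: n = 0
After step 5: n = 0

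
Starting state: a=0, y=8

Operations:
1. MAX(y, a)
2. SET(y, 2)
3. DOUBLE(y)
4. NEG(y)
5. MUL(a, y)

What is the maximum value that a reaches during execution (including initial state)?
0

Values of a at each step:
Initial: a = 0 ← maximum
After step 1: a = 0
After step 2: a = 0
After step 3: a = 0
After step 4: a = 0
After step 5: a = 0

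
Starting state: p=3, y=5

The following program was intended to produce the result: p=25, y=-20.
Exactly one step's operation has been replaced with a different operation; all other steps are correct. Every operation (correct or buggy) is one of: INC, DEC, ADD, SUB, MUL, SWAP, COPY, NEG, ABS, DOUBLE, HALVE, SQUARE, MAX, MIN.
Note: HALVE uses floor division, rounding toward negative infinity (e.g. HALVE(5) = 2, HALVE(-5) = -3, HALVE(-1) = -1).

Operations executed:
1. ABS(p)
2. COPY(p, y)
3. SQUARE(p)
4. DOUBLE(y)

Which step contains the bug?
Step 4

Trace with buggy code:
Initial: p=3, y=5
After step 1: p=3, y=5
After step 2: p=5, y=5
After step 3: p=25, y=5
After step 4: p=25, y=10
Actual final p=25, y=10 ≠ expected p=25, y=-20.
Step 4 is the only position where a single-operation replacement can produce the expected result.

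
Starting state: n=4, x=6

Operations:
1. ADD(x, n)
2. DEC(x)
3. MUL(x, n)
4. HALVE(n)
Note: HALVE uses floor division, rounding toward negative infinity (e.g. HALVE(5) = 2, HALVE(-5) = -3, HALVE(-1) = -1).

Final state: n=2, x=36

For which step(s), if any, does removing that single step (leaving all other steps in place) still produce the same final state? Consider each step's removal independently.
None - removing any single step changes the final result

Testing removal of each single step:
Without step 1: final = n=2, x=20 (different)
Without step 2: final = n=2, x=40 (different)
Without step 3: final = n=2, x=9 (different)
Without step 4: final = n=4, x=36 (different)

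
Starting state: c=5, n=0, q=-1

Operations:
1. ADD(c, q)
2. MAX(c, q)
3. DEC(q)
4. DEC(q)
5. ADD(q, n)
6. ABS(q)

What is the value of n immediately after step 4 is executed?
n = 0

Tracing n through execution:
Initial: n = 0
After step 1 (ADD(c, q)): n = 0
After step 2 (MAX(c, q)): n = 0
After step 3 (DEC(q)): n = 0
After step 4 (DEC(q)): n = 0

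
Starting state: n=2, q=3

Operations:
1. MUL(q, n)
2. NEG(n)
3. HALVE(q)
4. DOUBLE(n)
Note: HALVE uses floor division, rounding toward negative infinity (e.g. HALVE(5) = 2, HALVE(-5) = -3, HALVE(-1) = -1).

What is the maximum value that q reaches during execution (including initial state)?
6

Values of q at each step:
Initial: q = 3
After step 1: q = 6 ← maximum
After step 2: q = 6
After step 3: q = 3
After step 4: q = 3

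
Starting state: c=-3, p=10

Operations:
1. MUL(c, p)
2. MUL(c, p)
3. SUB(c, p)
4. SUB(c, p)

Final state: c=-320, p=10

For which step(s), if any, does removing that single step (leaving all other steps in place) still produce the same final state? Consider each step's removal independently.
None - removing any single step changes the final result

Testing removal of each single step:
Without step 1: final = c=-50, p=10 (different)
Without step 2: final = c=-50, p=10 (different)
Without step 3: final = c=-310, p=10 (different)
Without step 4: final = c=-310, p=10 (different)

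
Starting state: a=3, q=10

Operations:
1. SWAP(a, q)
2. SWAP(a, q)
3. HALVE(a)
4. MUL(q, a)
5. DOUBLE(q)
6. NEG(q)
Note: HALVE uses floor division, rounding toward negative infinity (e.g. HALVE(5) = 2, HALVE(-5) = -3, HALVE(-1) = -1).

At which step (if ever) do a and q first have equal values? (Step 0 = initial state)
Never

a and q never become equal during execution.

Comparing values at each step:
Initial: a=3, q=10
After step 1: a=10, q=3
After step 2: a=3, q=10
After step 3: a=1, q=10
After step 4: a=1, q=10
After step 5: a=1, q=20
After step 6: a=1, q=-20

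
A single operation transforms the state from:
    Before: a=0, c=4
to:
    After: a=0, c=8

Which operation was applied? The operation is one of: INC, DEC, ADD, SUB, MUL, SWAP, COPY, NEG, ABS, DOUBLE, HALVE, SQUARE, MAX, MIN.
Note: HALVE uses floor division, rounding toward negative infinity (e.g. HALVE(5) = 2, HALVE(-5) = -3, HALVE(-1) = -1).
DOUBLE(c)

Analyzing the change:
Before: a=0, c=4
After: a=0, c=8
Variable c changed from 4 to 8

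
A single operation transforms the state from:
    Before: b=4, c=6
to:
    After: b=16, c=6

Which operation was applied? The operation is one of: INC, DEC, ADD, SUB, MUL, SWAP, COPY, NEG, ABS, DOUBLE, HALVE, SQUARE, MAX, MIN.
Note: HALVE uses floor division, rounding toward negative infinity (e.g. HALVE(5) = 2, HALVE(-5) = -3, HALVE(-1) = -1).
SQUARE(b)

Analyzing the change:
Before: b=4, c=6
After: b=16, c=6
Variable b changed from 4 to 16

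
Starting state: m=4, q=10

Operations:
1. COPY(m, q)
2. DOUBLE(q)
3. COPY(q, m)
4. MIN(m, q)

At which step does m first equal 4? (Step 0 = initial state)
Step 0

Tracing m:
Initial: m = 4 ← first occurrence
After step 1: m = 10
After step 2: m = 10
After step 3: m = 10
After step 4: m = 10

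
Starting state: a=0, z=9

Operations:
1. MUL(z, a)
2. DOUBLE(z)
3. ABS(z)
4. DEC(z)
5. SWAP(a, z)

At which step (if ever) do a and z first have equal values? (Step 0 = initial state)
Step 1

a and z first become equal after step 1.

Comparing values at each step:
Initial: a=0, z=9
After step 1: a=0, z=0 ← equal!
After step 2: a=0, z=0 ← equal!
After step 3: a=0, z=0 ← equal!
After step 4: a=0, z=-1
After step 5: a=-1, z=0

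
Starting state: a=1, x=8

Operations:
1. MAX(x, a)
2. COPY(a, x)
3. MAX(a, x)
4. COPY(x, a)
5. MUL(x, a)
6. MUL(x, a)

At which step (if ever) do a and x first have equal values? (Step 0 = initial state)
Step 2

a and x first become equal after step 2.

Comparing values at each step:
Initial: a=1, x=8
After step 1: a=1, x=8
After step 2: a=8, x=8 ← equal!
After step 3: a=8, x=8 ← equal!
After step 4: a=8, x=8 ← equal!
After step 5: a=8, x=64
After step 6: a=8, x=512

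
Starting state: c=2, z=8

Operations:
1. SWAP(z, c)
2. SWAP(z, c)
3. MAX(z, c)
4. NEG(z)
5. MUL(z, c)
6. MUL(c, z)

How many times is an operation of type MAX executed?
1

Counting MAX operations:
Step 3: MAX(z, c) ← MAX
Total: 1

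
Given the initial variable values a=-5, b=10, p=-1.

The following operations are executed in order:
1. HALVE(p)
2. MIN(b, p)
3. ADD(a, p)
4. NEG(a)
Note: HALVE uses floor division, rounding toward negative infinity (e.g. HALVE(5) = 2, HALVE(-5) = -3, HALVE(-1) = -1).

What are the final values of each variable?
{a: 6, b: -1, p: -1}

Step-by-step execution:
Initial: a=-5, b=10, p=-1
After step 1 (HALVE(p)): a=-5, b=10, p=-1
After step 2 (MIN(b, p)): a=-5, b=-1, p=-1
After step 3 (ADD(a, p)): a=-6, b=-1, p=-1
After step 4 (NEG(a)): a=6, b=-1, p=-1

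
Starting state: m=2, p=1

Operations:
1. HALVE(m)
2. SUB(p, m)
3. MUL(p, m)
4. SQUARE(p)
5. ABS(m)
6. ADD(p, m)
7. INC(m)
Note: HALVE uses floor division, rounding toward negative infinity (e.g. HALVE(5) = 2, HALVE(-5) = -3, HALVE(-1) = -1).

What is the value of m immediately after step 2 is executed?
m = 1

Tracing m through execution:
Initial: m = 2
After step 1 (HALVE(m)): m = 1
After step 2 (SUB(p, m)): m = 1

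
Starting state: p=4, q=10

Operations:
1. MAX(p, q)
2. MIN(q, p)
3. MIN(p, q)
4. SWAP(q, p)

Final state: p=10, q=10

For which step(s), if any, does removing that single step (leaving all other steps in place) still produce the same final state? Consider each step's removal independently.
Step(s) 2, 3, 4

Testing removal of each single step:
Without step 1: final = p=4, q=4 (different)
Without step 2: final = p=10, q=10 (same)
Without step 3: final = p=10, q=10 (same)
Without step 4: final = p=10, q=10 (same)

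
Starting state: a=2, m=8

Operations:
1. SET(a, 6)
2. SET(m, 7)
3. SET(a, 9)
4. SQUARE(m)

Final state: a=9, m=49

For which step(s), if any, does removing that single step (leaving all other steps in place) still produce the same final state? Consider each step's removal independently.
Step(s) 1

Testing removal of each single step:
Without step 1: final = a=9, m=49 (same)
Without step 2: final = a=9, m=64 (different)
Without step 3: final = a=6, m=49 (different)
Without step 4: final = a=9, m=7 (different)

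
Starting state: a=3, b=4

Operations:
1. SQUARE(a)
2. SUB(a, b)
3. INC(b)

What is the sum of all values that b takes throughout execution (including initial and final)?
17

Values of b at each step:
Initial: b = 4
After step 1: b = 4
After step 2: b = 4
After step 3: b = 5
Sum = 4 + 4 + 4 + 5 = 17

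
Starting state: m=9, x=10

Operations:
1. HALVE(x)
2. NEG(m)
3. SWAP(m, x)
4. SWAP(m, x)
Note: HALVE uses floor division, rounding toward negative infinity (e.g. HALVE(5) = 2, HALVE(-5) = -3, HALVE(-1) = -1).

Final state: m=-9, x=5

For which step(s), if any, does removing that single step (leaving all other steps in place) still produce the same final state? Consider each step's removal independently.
None - removing any single step changes the final result

Testing removal of each single step:
Without step 1: final = m=-9, x=10 (different)
Without step 2: final = m=9, x=5 (different)
Without step 3: final = m=5, x=-9 (different)
Without step 4: final = m=5, x=-9 (different)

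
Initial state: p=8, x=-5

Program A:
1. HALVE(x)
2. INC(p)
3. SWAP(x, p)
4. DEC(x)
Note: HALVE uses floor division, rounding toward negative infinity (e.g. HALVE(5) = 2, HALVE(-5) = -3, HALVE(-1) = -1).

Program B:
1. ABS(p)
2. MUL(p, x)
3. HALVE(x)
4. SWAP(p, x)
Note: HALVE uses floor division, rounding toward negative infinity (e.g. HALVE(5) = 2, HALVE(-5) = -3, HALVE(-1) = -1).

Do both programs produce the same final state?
No

Program A final state: p=-3, x=8
Program B final state: p=-3, x=-40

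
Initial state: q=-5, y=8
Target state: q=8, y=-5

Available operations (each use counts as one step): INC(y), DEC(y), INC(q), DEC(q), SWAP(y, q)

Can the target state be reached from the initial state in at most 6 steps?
Yes

Path (1 step): SWAP(y, q)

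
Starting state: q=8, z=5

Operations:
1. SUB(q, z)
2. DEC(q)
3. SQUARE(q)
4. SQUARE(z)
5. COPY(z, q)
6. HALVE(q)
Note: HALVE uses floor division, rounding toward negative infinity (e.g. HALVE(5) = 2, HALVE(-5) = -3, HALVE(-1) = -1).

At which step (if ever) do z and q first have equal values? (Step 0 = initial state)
Step 5

z and q first become equal after step 5.

Comparing values at each step:
Initial: z=5, q=8
After step 1: z=5, q=3
After step 2: z=5, q=2
After step 3: z=5, q=4
After step 4: z=25, q=4
After step 5: z=4, q=4 ← equal!
After step 6: z=4, q=2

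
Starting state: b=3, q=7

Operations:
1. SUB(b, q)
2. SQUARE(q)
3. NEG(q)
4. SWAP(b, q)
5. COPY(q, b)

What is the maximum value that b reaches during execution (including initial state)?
3

Values of b at each step:
Initial: b = 3 ← maximum
After step 1: b = -4
After step 2: b = -4
After step 3: b = -4
After step 4: b = -49
After step 5: b = -49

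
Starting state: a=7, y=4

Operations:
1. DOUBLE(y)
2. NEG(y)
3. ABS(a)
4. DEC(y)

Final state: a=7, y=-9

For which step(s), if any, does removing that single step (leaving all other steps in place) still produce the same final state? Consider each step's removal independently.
Step(s) 3

Testing removal of each single step:
Without step 1: final = a=7, y=-5 (different)
Without step 2: final = a=7, y=7 (different)
Without step 3: final = a=7, y=-9 (same)
Without step 4: final = a=7, y=-8 (different)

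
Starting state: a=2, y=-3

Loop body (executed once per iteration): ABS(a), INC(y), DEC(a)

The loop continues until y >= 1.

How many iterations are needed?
4

Tracing iterations:
Initial: a=2, y=-3
After iteration 1: a=1, y=-2
After iteration 2: a=0, y=-1
After iteration 3: a=-1, y=0
After iteration 4: a=0, y=1
y >= 1 now holds, so the loop exits after 4 iterations.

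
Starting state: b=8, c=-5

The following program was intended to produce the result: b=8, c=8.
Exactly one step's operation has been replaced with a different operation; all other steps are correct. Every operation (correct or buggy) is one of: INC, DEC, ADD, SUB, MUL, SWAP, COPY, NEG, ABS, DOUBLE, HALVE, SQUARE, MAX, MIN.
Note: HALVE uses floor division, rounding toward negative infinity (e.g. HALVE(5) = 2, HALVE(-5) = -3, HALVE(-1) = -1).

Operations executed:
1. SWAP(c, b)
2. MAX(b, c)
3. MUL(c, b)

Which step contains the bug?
Step 3

Trace with buggy code:
Initial: b=8, c=-5
After step 1: b=-5, c=8
After step 2: b=8, c=8
After step 3: b=8, c=64
Actual final b=8, c=64 ≠ expected b=8, c=8.
Step 3 is the only position where a single-operation replacement can produce the expected result.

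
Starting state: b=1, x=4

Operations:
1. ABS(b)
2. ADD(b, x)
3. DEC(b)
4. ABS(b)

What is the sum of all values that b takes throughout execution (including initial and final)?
15

Values of b at each step:
Initial: b = 1
After step 1: b = 1
After step 2: b = 5
After step 3: b = 4
After step 4: b = 4
Sum = 1 + 1 + 5 + 4 + 4 = 15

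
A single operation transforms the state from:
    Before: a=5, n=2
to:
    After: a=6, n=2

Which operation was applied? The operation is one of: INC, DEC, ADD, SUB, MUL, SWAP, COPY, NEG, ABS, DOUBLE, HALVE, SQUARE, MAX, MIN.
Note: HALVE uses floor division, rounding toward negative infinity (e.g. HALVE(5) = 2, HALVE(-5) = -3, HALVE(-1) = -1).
INC(a)

Analyzing the change:
Before: a=5, n=2
After: a=6, n=2
Variable a changed from 5 to 6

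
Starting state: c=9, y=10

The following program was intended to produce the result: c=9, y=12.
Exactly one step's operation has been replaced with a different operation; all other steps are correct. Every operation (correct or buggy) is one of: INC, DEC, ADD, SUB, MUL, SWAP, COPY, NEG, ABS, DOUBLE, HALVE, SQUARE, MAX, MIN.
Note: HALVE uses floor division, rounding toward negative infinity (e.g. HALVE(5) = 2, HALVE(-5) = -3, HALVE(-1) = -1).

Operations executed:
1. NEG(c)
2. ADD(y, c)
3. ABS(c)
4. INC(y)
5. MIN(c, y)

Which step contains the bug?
Step 2

Trace with buggy code:
Initial: c=9, y=10
After step 1: c=-9, y=10
After step 2: c=-9, y=1
After step 3: c=9, y=1
After step 4: c=9, y=2
After step 5: c=2, y=2
Actual final c=2, y=2 ≠ expected c=9, y=12.
Step 2 is the only position where a single-operation replacement can produce the expected result.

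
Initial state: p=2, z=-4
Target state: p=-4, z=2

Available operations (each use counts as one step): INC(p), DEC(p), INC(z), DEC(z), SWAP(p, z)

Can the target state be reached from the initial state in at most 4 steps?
Yes

Path (1 step): SWAP(p, z)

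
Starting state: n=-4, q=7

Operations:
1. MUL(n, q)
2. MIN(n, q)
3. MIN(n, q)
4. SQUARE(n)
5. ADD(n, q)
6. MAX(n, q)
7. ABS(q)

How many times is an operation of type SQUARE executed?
1

Counting SQUARE operations:
Step 4: SQUARE(n) ← SQUARE
Total: 1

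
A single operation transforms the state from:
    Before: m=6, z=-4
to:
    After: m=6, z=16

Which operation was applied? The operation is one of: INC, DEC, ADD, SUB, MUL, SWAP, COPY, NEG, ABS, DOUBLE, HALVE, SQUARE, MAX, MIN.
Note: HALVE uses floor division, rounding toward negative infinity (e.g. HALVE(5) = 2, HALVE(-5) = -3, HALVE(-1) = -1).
SQUARE(z)

Analyzing the change:
Before: m=6, z=-4
After: m=6, z=16
Variable z changed from -4 to 16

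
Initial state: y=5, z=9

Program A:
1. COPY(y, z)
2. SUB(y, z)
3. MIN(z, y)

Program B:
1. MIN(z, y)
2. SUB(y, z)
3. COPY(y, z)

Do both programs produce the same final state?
No

Program A final state: y=0, z=0
Program B final state: y=5, z=5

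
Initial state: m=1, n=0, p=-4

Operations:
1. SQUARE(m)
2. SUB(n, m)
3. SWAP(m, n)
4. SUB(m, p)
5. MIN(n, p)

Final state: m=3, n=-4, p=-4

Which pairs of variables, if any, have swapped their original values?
None

Comparing initial and final values:
m: 1 → 3
p: -4 → -4
n: 0 → -4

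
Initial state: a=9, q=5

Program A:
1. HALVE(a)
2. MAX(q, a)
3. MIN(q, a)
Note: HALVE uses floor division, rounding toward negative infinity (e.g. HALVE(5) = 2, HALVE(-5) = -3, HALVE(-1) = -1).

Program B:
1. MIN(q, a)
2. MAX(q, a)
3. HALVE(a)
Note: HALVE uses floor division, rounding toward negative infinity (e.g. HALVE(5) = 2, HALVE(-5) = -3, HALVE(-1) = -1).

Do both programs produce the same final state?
No

Program A final state: a=4, q=4
Program B final state: a=4, q=9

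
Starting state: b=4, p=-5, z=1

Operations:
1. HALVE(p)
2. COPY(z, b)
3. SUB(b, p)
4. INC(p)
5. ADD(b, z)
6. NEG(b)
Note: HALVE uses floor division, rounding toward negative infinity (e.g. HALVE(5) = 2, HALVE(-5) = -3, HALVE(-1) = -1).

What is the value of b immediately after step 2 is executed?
b = 4

Tracing b through execution:
Initial: b = 4
After step 1 (HALVE(p)): b = 4
After step 2 (COPY(z, b)): b = 4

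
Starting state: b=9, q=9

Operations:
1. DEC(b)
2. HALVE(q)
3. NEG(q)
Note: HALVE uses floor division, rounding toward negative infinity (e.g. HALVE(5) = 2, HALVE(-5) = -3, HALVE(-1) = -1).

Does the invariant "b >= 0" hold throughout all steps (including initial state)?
Yes

The invariant holds at every step.

State at each step:
Initial: b=9, q=9
After step 1: b=8, q=9
After step 2: b=8, q=4
After step 3: b=8, q=-4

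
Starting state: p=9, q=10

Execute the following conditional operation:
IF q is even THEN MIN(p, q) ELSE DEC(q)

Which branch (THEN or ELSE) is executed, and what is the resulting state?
Branch: THEN, Final state: p=9, q=10

Evaluating condition: q is even
Condition is True, so THEN branch executes
After MIN(p, q): p=9, q=10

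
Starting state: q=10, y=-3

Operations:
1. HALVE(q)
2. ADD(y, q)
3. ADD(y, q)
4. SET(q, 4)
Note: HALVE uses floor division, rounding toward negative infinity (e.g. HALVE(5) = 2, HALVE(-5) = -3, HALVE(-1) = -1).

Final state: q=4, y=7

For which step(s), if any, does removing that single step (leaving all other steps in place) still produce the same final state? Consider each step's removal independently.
None - removing any single step changes the final result

Testing removal of each single step:
Without step 1: final = q=4, y=17 (different)
Without step 2: final = q=4, y=2 (different)
Without step 3: final = q=4, y=2 (different)
Without step 4: final = q=5, y=7 (different)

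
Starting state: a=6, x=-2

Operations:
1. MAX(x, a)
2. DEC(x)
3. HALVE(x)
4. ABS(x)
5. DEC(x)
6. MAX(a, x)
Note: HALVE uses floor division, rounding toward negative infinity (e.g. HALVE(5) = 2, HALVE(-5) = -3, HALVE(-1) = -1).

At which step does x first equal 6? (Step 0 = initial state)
Step 1

Tracing x:
Initial: x = -2
After step 1: x = 6 ← first occurrence
After step 2: x = 5
After step 3: x = 2
After step 4: x = 2
After step 5: x = 1
After step 6: x = 1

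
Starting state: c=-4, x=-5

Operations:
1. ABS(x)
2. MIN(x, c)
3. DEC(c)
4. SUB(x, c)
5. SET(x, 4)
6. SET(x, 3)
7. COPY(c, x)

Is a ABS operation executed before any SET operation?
Yes

First ABS: step 1
First SET: step 5
Since 1 < 5, ABS comes first.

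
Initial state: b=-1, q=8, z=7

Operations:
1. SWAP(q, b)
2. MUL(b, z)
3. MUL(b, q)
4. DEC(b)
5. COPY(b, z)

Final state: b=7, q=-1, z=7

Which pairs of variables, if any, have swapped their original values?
None

Comparing initial and final values:
z: 7 → 7
q: 8 → -1
b: -1 → 7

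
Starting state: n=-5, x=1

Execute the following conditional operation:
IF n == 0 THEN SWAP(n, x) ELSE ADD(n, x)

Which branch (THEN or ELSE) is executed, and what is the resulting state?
Branch: ELSE, Final state: n=-4, x=1

Evaluating condition: n == 0
n = -5
Condition is False, so ELSE branch executes
After ADD(n, x): n=-4, x=1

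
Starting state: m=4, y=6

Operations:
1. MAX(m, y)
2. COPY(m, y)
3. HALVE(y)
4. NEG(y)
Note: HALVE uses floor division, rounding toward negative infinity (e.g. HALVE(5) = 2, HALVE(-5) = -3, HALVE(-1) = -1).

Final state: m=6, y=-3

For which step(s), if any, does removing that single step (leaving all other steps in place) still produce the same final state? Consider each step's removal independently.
Step(s) 1, 2

Testing removal of each single step:
Without step 1: final = m=6, y=-3 (same)
Without step 2: final = m=6, y=-3 (same)
Without step 3: final = m=6, y=-6 (different)
Without step 4: final = m=6, y=3 (different)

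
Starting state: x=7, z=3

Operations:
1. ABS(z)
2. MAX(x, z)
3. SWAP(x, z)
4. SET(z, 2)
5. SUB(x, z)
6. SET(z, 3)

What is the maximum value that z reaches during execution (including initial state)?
7

Values of z at each step:
Initial: z = 3
After step 1: z = 3
After step 2: z = 3
After step 3: z = 7 ← maximum
After step 4: z = 2
After step 5: z = 2
After step 6: z = 3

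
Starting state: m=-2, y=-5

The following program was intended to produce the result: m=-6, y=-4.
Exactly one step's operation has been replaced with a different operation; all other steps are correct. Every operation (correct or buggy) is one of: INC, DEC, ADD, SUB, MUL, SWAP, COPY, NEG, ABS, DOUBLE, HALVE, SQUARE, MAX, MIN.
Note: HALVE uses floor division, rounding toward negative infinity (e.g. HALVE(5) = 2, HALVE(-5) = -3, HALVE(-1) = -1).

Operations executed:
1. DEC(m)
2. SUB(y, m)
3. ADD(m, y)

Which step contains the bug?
Step 1

Trace with buggy code:
Initial: m=-2, y=-5
After step 1: m=-3, y=-5
After step 2: m=-3, y=-2
After step 3: m=-5, y=-2
Actual final m=-5, y=-2 ≠ expected m=-6, y=-4.
Step 1 is the only position where a single-operation replacement can produce the expected result.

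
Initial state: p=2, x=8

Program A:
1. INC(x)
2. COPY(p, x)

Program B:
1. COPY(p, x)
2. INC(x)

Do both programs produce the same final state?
No

Program A final state: p=9, x=9
Program B final state: p=8, x=9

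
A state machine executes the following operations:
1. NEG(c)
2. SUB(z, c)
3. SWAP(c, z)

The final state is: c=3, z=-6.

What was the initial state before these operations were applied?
c=6, z=-3

Working backwards:
Final state: c=3, z=-6
Before step 3 (SWAP(c, z)): c=-6, z=3
Before step 2 (SUB(z, c)): c=-6, z=-3
Before step 1 (NEG(c)): c=6, z=-3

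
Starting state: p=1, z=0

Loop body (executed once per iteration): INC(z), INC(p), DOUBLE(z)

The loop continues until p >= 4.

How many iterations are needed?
3

Tracing iterations:
Initial: p=1, z=0
After iteration 1: p=2, z=2
After iteration 2: p=3, z=6
After iteration 3: p=4, z=14
p >= 4 now holds, so the loop exits after 3 iterations.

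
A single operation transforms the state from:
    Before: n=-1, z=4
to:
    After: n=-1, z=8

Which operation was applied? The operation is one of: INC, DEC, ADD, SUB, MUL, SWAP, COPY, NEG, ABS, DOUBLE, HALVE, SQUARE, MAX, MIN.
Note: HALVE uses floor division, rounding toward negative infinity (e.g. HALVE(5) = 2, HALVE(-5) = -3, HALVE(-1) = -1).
DOUBLE(z)

Analyzing the change:
Before: n=-1, z=4
After: n=-1, z=8
Variable z changed from 4 to 8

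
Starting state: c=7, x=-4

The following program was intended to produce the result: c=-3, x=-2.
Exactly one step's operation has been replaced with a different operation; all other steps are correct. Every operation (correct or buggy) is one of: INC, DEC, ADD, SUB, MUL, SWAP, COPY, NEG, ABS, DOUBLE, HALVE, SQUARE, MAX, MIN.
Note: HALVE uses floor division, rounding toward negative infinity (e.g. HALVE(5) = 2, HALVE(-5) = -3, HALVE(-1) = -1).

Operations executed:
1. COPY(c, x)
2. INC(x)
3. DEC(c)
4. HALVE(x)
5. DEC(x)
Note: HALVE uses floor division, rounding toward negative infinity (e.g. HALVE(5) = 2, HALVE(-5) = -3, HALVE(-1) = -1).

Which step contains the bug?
Step 5

Trace with buggy code:
Initial: c=7, x=-4
After step 1: c=-4, x=-4
After step 2: c=-4, x=-3
After step 3: c=-5, x=-3
After step 4: c=-5, x=-2
After step 5: c=-5, x=-3
Actual final c=-5, x=-3 ≠ expected c=-3, x=-2.
Step 5 is the only position where a single-operation replacement can produce the expected result.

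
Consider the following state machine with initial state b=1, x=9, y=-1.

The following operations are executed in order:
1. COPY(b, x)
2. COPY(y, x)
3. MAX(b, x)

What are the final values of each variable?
{b: 9, x: 9, y: 9}

Step-by-step execution:
Initial: b=1, x=9, y=-1
After step 1 (COPY(b, x)): b=9, x=9, y=-1
After step 2 (COPY(y, x)): b=9, x=9, y=9
After step 3 (MAX(b, x)): b=9, x=9, y=9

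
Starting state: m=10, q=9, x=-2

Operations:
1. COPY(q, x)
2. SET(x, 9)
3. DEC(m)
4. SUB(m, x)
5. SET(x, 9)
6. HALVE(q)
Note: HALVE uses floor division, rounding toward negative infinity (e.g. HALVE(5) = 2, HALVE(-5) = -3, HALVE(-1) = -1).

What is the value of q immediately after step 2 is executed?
q = -2

Tracing q through execution:
Initial: q = 9
After step 1 (COPY(q, x)): q = -2
After step 2 (SET(x, 9)): q = -2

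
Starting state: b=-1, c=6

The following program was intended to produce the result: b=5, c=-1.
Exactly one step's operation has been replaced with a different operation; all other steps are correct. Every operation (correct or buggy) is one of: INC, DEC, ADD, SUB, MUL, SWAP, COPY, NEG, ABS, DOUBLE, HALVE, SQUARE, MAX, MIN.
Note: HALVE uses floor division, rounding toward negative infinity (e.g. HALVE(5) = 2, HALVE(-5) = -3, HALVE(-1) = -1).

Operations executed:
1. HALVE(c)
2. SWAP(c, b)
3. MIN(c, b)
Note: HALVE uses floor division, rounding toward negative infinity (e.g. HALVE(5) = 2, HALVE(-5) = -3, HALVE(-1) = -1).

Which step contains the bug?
Step 1

Trace with buggy code:
Initial: b=-1, c=6
After step 1: b=-1, c=3
After step 2: b=3, c=-1
After step 3: b=3, c=-1
Actual final b=3, c=-1 ≠ expected b=5, c=-1.
Step 1 is the only position where a single-operation replacement can produce the expected result.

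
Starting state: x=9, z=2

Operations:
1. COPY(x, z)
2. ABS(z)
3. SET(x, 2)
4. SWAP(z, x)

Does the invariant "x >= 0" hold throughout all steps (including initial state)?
Yes

The invariant holds at every step.

State at each step:
Initial: x=9, z=2
After step 1: x=2, z=2
After step 2: x=2, z=2
After step 3: x=2, z=2
After step 4: x=2, z=2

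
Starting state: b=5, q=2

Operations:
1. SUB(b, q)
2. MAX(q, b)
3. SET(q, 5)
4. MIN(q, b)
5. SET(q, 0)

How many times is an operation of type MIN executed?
1

Counting MIN operations:
Step 4: MIN(q, b) ← MIN
Total: 1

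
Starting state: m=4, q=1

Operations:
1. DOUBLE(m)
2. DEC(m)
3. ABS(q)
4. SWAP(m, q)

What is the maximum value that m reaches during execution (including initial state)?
8

Values of m at each step:
Initial: m = 4
After step 1: m = 8 ← maximum
After step 2: m = 7
After step 3: m = 7
After step 4: m = 1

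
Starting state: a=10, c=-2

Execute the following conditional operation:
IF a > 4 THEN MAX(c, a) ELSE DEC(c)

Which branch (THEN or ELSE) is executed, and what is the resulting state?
Branch: THEN, Final state: a=10, c=10

Evaluating condition: a > 4
a = 10
Condition is True, so THEN branch executes
After MAX(c, a): a=10, c=10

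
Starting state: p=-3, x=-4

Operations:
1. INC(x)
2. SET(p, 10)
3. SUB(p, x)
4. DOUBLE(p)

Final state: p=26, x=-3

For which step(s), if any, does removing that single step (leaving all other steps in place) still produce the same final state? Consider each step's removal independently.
None - removing any single step changes the final result

Testing removal of each single step:
Without step 1: final = p=28, x=-4 (different)
Without step 2: final = p=0, x=-3 (different)
Without step 3: final = p=20, x=-3 (different)
Without step 4: final = p=13, x=-3 (different)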